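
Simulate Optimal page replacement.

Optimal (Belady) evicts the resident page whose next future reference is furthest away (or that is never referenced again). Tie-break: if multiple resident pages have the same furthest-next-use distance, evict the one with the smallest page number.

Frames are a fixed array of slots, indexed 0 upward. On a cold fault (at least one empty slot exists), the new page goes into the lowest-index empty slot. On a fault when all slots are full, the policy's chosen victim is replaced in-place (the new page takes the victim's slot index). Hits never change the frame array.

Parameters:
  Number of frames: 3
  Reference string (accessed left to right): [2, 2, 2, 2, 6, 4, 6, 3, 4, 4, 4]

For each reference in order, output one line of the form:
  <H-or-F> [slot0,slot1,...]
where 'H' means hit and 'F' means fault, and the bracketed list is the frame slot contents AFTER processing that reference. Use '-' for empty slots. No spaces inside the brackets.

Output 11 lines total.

F [2,-,-]
H [2,-,-]
H [2,-,-]
H [2,-,-]
F [2,6,-]
F [2,6,4]
H [2,6,4]
F [3,6,4]
H [3,6,4]
H [3,6,4]
H [3,6,4]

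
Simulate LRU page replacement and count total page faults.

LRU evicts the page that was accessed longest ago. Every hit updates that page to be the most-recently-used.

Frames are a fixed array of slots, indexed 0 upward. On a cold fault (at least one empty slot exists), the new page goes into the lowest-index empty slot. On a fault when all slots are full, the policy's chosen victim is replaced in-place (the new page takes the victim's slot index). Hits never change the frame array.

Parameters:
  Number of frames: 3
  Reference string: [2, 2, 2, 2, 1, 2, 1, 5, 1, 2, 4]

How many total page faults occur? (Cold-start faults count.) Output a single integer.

Step 0: ref 2 → FAULT, frames=[2,-,-]
Step 1: ref 2 → HIT, frames=[2,-,-]
Step 2: ref 2 → HIT, frames=[2,-,-]
Step 3: ref 2 → HIT, frames=[2,-,-]
Step 4: ref 1 → FAULT, frames=[2,1,-]
Step 5: ref 2 → HIT, frames=[2,1,-]
Step 6: ref 1 → HIT, frames=[2,1,-]
Step 7: ref 5 → FAULT, frames=[2,1,5]
Step 8: ref 1 → HIT, frames=[2,1,5]
Step 9: ref 2 → HIT, frames=[2,1,5]
Step 10: ref 4 → FAULT (evict 5), frames=[2,1,4]
Total faults: 4

Answer: 4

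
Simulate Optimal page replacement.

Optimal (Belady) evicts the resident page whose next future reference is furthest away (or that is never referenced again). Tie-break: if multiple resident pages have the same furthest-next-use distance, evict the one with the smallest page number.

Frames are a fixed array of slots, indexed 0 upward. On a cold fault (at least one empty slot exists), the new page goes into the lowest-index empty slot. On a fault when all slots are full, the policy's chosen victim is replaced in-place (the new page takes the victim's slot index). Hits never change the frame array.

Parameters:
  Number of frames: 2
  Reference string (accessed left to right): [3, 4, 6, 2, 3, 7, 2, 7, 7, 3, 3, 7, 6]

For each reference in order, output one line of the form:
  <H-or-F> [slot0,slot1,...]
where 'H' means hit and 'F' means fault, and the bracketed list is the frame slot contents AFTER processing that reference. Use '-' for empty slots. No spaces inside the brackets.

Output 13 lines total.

F [3,-]
F [3,4]
F [3,6]
F [3,2]
H [3,2]
F [7,2]
H [7,2]
H [7,2]
H [7,2]
F [7,3]
H [7,3]
H [7,3]
F [7,6]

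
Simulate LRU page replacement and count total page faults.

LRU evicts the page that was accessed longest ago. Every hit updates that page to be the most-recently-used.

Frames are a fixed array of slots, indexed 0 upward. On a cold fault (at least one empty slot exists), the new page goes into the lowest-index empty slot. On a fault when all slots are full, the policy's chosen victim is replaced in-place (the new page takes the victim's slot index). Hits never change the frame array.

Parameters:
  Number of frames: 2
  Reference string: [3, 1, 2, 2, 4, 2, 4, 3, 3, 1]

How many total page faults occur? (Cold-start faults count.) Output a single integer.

Answer: 6

Derivation:
Step 0: ref 3 → FAULT, frames=[3,-]
Step 1: ref 1 → FAULT, frames=[3,1]
Step 2: ref 2 → FAULT (evict 3), frames=[2,1]
Step 3: ref 2 → HIT, frames=[2,1]
Step 4: ref 4 → FAULT (evict 1), frames=[2,4]
Step 5: ref 2 → HIT, frames=[2,4]
Step 6: ref 4 → HIT, frames=[2,4]
Step 7: ref 3 → FAULT (evict 2), frames=[3,4]
Step 8: ref 3 → HIT, frames=[3,4]
Step 9: ref 1 → FAULT (evict 4), frames=[3,1]
Total faults: 6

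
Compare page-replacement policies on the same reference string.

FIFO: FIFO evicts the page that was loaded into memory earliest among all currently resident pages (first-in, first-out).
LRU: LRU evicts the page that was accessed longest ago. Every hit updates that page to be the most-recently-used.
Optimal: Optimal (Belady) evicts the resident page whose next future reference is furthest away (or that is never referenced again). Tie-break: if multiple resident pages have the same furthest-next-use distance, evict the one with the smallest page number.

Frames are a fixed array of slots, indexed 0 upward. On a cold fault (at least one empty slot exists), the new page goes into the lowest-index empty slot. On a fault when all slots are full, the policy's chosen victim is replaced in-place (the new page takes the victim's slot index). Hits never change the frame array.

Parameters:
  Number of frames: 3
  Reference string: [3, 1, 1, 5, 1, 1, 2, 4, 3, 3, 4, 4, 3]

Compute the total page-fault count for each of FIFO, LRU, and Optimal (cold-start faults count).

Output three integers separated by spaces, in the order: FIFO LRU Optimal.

Answer: 6 6 5

Derivation:
--- FIFO ---
  step 0: ref 3 -> FAULT, frames=[3,-,-] (faults so far: 1)
  step 1: ref 1 -> FAULT, frames=[3,1,-] (faults so far: 2)
  step 2: ref 1 -> HIT, frames=[3,1,-] (faults so far: 2)
  step 3: ref 5 -> FAULT, frames=[3,1,5] (faults so far: 3)
  step 4: ref 1 -> HIT, frames=[3,1,5] (faults so far: 3)
  step 5: ref 1 -> HIT, frames=[3,1,5] (faults so far: 3)
  step 6: ref 2 -> FAULT, evict 3, frames=[2,1,5] (faults so far: 4)
  step 7: ref 4 -> FAULT, evict 1, frames=[2,4,5] (faults so far: 5)
  step 8: ref 3 -> FAULT, evict 5, frames=[2,4,3] (faults so far: 6)
  step 9: ref 3 -> HIT, frames=[2,4,3] (faults so far: 6)
  step 10: ref 4 -> HIT, frames=[2,4,3] (faults so far: 6)
  step 11: ref 4 -> HIT, frames=[2,4,3] (faults so far: 6)
  step 12: ref 3 -> HIT, frames=[2,4,3] (faults so far: 6)
  FIFO total faults: 6
--- LRU ---
  step 0: ref 3 -> FAULT, frames=[3,-,-] (faults so far: 1)
  step 1: ref 1 -> FAULT, frames=[3,1,-] (faults so far: 2)
  step 2: ref 1 -> HIT, frames=[3,1,-] (faults so far: 2)
  step 3: ref 5 -> FAULT, frames=[3,1,5] (faults so far: 3)
  step 4: ref 1 -> HIT, frames=[3,1,5] (faults so far: 3)
  step 5: ref 1 -> HIT, frames=[3,1,5] (faults so far: 3)
  step 6: ref 2 -> FAULT, evict 3, frames=[2,1,5] (faults so far: 4)
  step 7: ref 4 -> FAULT, evict 5, frames=[2,1,4] (faults so far: 5)
  step 8: ref 3 -> FAULT, evict 1, frames=[2,3,4] (faults so far: 6)
  step 9: ref 3 -> HIT, frames=[2,3,4] (faults so far: 6)
  step 10: ref 4 -> HIT, frames=[2,3,4] (faults so far: 6)
  step 11: ref 4 -> HIT, frames=[2,3,4] (faults so far: 6)
  step 12: ref 3 -> HIT, frames=[2,3,4] (faults so far: 6)
  LRU total faults: 6
--- Optimal ---
  step 0: ref 3 -> FAULT, frames=[3,-,-] (faults so far: 1)
  step 1: ref 1 -> FAULT, frames=[3,1,-] (faults so far: 2)
  step 2: ref 1 -> HIT, frames=[3,1,-] (faults so far: 2)
  step 3: ref 5 -> FAULT, frames=[3,1,5] (faults so far: 3)
  step 4: ref 1 -> HIT, frames=[3,1,5] (faults so far: 3)
  step 5: ref 1 -> HIT, frames=[3,1,5] (faults so far: 3)
  step 6: ref 2 -> FAULT, evict 1, frames=[3,2,5] (faults so far: 4)
  step 7: ref 4 -> FAULT, evict 2, frames=[3,4,5] (faults so far: 5)
  step 8: ref 3 -> HIT, frames=[3,4,5] (faults so far: 5)
  step 9: ref 3 -> HIT, frames=[3,4,5] (faults so far: 5)
  step 10: ref 4 -> HIT, frames=[3,4,5] (faults so far: 5)
  step 11: ref 4 -> HIT, frames=[3,4,5] (faults so far: 5)
  step 12: ref 3 -> HIT, frames=[3,4,5] (faults so far: 5)
  Optimal total faults: 5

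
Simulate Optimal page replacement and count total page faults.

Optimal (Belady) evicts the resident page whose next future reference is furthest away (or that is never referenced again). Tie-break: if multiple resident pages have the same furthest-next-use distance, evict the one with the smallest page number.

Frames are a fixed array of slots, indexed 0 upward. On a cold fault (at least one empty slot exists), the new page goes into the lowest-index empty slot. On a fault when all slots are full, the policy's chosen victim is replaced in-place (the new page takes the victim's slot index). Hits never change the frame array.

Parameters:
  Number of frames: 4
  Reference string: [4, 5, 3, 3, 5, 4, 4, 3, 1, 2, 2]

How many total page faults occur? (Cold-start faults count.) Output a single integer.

Answer: 5

Derivation:
Step 0: ref 4 → FAULT, frames=[4,-,-,-]
Step 1: ref 5 → FAULT, frames=[4,5,-,-]
Step 2: ref 3 → FAULT, frames=[4,5,3,-]
Step 3: ref 3 → HIT, frames=[4,5,3,-]
Step 4: ref 5 → HIT, frames=[4,5,3,-]
Step 5: ref 4 → HIT, frames=[4,5,3,-]
Step 6: ref 4 → HIT, frames=[4,5,3,-]
Step 7: ref 3 → HIT, frames=[4,5,3,-]
Step 8: ref 1 → FAULT, frames=[4,5,3,1]
Step 9: ref 2 → FAULT (evict 1), frames=[4,5,3,2]
Step 10: ref 2 → HIT, frames=[4,5,3,2]
Total faults: 5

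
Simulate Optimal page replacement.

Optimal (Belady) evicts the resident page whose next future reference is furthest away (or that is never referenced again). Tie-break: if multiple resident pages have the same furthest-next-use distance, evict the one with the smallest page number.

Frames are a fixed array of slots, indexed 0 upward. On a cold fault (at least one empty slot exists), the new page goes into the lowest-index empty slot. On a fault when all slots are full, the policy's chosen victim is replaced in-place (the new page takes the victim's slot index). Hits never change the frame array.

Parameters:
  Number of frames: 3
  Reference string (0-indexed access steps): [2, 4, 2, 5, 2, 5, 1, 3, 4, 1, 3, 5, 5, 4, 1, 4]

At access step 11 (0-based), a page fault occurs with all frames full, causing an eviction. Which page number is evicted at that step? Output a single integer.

Step 0: ref 2 -> FAULT, frames=[2,-,-]
Step 1: ref 4 -> FAULT, frames=[2,4,-]
Step 2: ref 2 -> HIT, frames=[2,4,-]
Step 3: ref 5 -> FAULT, frames=[2,4,5]
Step 4: ref 2 -> HIT, frames=[2,4,5]
Step 5: ref 5 -> HIT, frames=[2,4,5]
Step 6: ref 1 -> FAULT, evict 2, frames=[1,4,5]
Step 7: ref 3 -> FAULT, evict 5, frames=[1,4,3]
Step 8: ref 4 -> HIT, frames=[1,4,3]
Step 9: ref 1 -> HIT, frames=[1,4,3]
Step 10: ref 3 -> HIT, frames=[1,4,3]
Step 11: ref 5 -> FAULT, evict 3, frames=[1,4,5]
At step 11: evicted page 3

Answer: 3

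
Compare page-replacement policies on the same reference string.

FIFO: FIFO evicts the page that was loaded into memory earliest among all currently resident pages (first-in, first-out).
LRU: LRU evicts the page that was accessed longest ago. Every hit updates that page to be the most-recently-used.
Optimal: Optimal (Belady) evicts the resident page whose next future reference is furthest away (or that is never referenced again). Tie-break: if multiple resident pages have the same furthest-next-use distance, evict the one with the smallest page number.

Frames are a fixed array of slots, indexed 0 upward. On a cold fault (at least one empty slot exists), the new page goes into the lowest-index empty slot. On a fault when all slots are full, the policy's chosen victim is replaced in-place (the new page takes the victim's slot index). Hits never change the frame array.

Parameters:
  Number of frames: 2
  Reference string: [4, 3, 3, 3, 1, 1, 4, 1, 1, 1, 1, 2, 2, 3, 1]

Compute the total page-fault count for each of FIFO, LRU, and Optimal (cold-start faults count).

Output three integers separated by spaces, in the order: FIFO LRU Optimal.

Answer: 7 7 5

Derivation:
--- FIFO ---
  step 0: ref 4 -> FAULT, frames=[4,-] (faults so far: 1)
  step 1: ref 3 -> FAULT, frames=[4,3] (faults so far: 2)
  step 2: ref 3 -> HIT, frames=[4,3] (faults so far: 2)
  step 3: ref 3 -> HIT, frames=[4,3] (faults so far: 2)
  step 4: ref 1 -> FAULT, evict 4, frames=[1,3] (faults so far: 3)
  step 5: ref 1 -> HIT, frames=[1,3] (faults so far: 3)
  step 6: ref 4 -> FAULT, evict 3, frames=[1,4] (faults so far: 4)
  step 7: ref 1 -> HIT, frames=[1,4] (faults so far: 4)
  step 8: ref 1 -> HIT, frames=[1,4] (faults so far: 4)
  step 9: ref 1 -> HIT, frames=[1,4] (faults so far: 4)
  step 10: ref 1 -> HIT, frames=[1,4] (faults so far: 4)
  step 11: ref 2 -> FAULT, evict 1, frames=[2,4] (faults so far: 5)
  step 12: ref 2 -> HIT, frames=[2,4] (faults so far: 5)
  step 13: ref 3 -> FAULT, evict 4, frames=[2,3] (faults so far: 6)
  step 14: ref 1 -> FAULT, evict 2, frames=[1,3] (faults so far: 7)
  FIFO total faults: 7
--- LRU ---
  step 0: ref 4 -> FAULT, frames=[4,-] (faults so far: 1)
  step 1: ref 3 -> FAULT, frames=[4,3] (faults so far: 2)
  step 2: ref 3 -> HIT, frames=[4,3] (faults so far: 2)
  step 3: ref 3 -> HIT, frames=[4,3] (faults so far: 2)
  step 4: ref 1 -> FAULT, evict 4, frames=[1,3] (faults so far: 3)
  step 5: ref 1 -> HIT, frames=[1,3] (faults so far: 3)
  step 6: ref 4 -> FAULT, evict 3, frames=[1,4] (faults so far: 4)
  step 7: ref 1 -> HIT, frames=[1,4] (faults so far: 4)
  step 8: ref 1 -> HIT, frames=[1,4] (faults so far: 4)
  step 9: ref 1 -> HIT, frames=[1,4] (faults so far: 4)
  step 10: ref 1 -> HIT, frames=[1,4] (faults so far: 4)
  step 11: ref 2 -> FAULT, evict 4, frames=[1,2] (faults so far: 5)
  step 12: ref 2 -> HIT, frames=[1,2] (faults so far: 5)
  step 13: ref 3 -> FAULT, evict 1, frames=[3,2] (faults so far: 6)
  step 14: ref 1 -> FAULT, evict 2, frames=[3,1] (faults so far: 7)
  LRU total faults: 7
--- Optimal ---
  step 0: ref 4 -> FAULT, frames=[4,-] (faults so far: 1)
  step 1: ref 3 -> FAULT, frames=[4,3] (faults so far: 2)
  step 2: ref 3 -> HIT, frames=[4,3] (faults so far: 2)
  step 3: ref 3 -> HIT, frames=[4,3] (faults so far: 2)
  step 4: ref 1 -> FAULT, evict 3, frames=[4,1] (faults so far: 3)
  step 5: ref 1 -> HIT, frames=[4,1] (faults so far: 3)
  step 6: ref 4 -> HIT, frames=[4,1] (faults so far: 3)
  step 7: ref 1 -> HIT, frames=[4,1] (faults so far: 3)
  step 8: ref 1 -> HIT, frames=[4,1] (faults so far: 3)
  step 9: ref 1 -> HIT, frames=[4,1] (faults so far: 3)
  step 10: ref 1 -> HIT, frames=[4,1] (faults so far: 3)
  step 11: ref 2 -> FAULT, evict 4, frames=[2,1] (faults so far: 4)
  step 12: ref 2 -> HIT, frames=[2,1] (faults so far: 4)
  step 13: ref 3 -> FAULT, evict 2, frames=[3,1] (faults so far: 5)
  step 14: ref 1 -> HIT, frames=[3,1] (faults so far: 5)
  Optimal total faults: 5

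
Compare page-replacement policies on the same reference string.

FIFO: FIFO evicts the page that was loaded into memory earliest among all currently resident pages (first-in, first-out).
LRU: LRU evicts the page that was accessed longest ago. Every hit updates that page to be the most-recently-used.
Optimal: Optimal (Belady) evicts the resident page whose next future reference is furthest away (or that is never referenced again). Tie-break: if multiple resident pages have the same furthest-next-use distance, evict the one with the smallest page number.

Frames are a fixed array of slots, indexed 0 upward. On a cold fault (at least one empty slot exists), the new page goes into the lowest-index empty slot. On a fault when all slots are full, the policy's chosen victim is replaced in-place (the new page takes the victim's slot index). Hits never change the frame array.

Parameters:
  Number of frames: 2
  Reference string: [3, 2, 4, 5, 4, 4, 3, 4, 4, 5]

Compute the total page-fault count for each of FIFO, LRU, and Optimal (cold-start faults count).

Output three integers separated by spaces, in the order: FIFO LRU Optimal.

Answer: 7 6 6

Derivation:
--- FIFO ---
  step 0: ref 3 -> FAULT, frames=[3,-] (faults so far: 1)
  step 1: ref 2 -> FAULT, frames=[3,2] (faults so far: 2)
  step 2: ref 4 -> FAULT, evict 3, frames=[4,2] (faults so far: 3)
  step 3: ref 5 -> FAULT, evict 2, frames=[4,5] (faults so far: 4)
  step 4: ref 4 -> HIT, frames=[4,5] (faults so far: 4)
  step 5: ref 4 -> HIT, frames=[4,5] (faults so far: 4)
  step 6: ref 3 -> FAULT, evict 4, frames=[3,5] (faults so far: 5)
  step 7: ref 4 -> FAULT, evict 5, frames=[3,4] (faults so far: 6)
  step 8: ref 4 -> HIT, frames=[3,4] (faults so far: 6)
  step 9: ref 5 -> FAULT, evict 3, frames=[5,4] (faults so far: 7)
  FIFO total faults: 7
--- LRU ---
  step 0: ref 3 -> FAULT, frames=[3,-] (faults so far: 1)
  step 1: ref 2 -> FAULT, frames=[3,2] (faults so far: 2)
  step 2: ref 4 -> FAULT, evict 3, frames=[4,2] (faults so far: 3)
  step 3: ref 5 -> FAULT, evict 2, frames=[4,5] (faults so far: 4)
  step 4: ref 4 -> HIT, frames=[4,5] (faults so far: 4)
  step 5: ref 4 -> HIT, frames=[4,5] (faults so far: 4)
  step 6: ref 3 -> FAULT, evict 5, frames=[4,3] (faults so far: 5)
  step 7: ref 4 -> HIT, frames=[4,3] (faults so far: 5)
  step 8: ref 4 -> HIT, frames=[4,3] (faults so far: 5)
  step 9: ref 5 -> FAULT, evict 3, frames=[4,5] (faults so far: 6)
  LRU total faults: 6
--- Optimal ---
  step 0: ref 3 -> FAULT, frames=[3,-] (faults so far: 1)
  step 1: ref 2 -> FAULT, frames=[3,2] (faults so far: 2)
  step 2: ref 4 -> FAULT, evict 2, frames=[3,4] (faults so far: 3)
  step 3: ref 5 -> FAULT, evict 3, frames=[5,4] (faults so far: 4)
  step 4: ref 4 -> HIT, frames=[5,4] (faults so far: 4)
  step 5: ref 4 -> HIT, frames=[5,4] (faults so far: 4)
  step 6: ref 3 -> FAULT, evict 5, frames=[3,4] (faults so far: 5)
  step 7: ref 4 -> HIT, frames=[3,4] (faults so far: 5)
  step 8: ref 4 -> HIT, frames=[3,4] (faults so far: 5)
  step 9: ref 5 -> FAULT, evict 3, frames=[5,4] (faults so far: 6)
  Optimal total faults: 6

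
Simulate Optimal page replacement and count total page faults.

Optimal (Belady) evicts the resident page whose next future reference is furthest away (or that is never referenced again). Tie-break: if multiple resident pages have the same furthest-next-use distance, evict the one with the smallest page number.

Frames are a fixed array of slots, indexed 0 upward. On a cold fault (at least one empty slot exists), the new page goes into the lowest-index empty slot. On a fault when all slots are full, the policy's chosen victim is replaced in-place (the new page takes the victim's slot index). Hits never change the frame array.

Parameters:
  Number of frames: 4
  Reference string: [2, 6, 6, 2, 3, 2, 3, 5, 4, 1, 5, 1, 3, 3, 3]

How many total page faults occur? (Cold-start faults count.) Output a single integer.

Step 0: ref 2 → FAULT, frames=[2,-,-,-]
Step 1: ref 6 → FAULT, frames=[2,6,-,-]
Step 2: ref 6 → HIT, frames=[2,6,-,-]
Step 3: ref 2 → HIT, frames=[2,6,-,-]
Step 4: ref 3 → FAULT, frames=[2,6,3,-]
Step 5: ref 2 → HIT, frames=[2,6,3,-]
Step 6: ref 3 → HIT, frames=[2,6,3,-]
Step 7: ref 5 → FAULT, frames=[2,6,3,5]
Step 8: ref 4 → FAULT (evict 2), frames=[4,6,3,5]
Step 9: ref 1 → FAULT (evict 4), frames=[1,6,3,5]
Step 10: ref 5 → HIT, frames=[1,6,3,5]
Step 11: ref 1 → HIT, frames=[1,6,3,5]
Step 12: ref 3 → HIT, frames=[1,6,3,5]
Step 13: ref 3 → HIT, frames=[1,6,3,5]
Step 14: ref 3 → HIT, frames=[1,6,3,5]
Total faults: 6

Answer: 6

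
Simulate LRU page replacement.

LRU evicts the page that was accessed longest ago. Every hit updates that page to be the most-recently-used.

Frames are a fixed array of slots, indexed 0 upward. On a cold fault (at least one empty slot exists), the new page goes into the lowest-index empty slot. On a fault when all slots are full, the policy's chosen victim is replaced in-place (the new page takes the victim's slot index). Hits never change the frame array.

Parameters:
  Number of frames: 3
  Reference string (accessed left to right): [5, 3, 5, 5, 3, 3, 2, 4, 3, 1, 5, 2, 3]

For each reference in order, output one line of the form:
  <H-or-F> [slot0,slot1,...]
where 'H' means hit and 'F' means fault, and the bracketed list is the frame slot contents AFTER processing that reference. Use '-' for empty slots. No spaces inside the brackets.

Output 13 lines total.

F [5,-,-]
F [5,3,-]
H [5,3,-]
H [5,3,-]
H [5,3,-]
H [5,3,-]
F [5,3,2]
F [4,3,2]
H [4,3,2]
F [4,3,1]
F [5,3,1]
F [5,2,1]
F [5,2,3]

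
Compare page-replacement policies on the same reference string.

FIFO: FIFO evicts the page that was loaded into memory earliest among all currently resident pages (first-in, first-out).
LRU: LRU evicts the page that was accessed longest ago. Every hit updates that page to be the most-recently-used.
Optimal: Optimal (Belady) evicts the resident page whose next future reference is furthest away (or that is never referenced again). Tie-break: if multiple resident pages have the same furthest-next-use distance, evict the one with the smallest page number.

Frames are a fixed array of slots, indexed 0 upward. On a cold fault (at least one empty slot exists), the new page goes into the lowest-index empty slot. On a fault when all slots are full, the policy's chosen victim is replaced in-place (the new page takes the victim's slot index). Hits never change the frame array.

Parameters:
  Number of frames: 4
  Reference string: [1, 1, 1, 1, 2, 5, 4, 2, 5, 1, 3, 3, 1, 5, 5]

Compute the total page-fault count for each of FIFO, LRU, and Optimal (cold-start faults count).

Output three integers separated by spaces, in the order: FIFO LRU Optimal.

Answer: 6 5 5

Derivation:
--- FIFO ---
  step 0: ref 1 -> FAULT, frames=[1,-,-,-] (faults so far: 1)
  step 1: ref 1 -> HIT, frames=[1,-,-,-] (faults so far: 1)
  step 2: ref 1 -> HIT, frames=[1,-,-,-] (faults so far: 1)
  step 3: ref 1 -> HIT, frames=[1,-,-,-] (faults so far: 1)
  step 4: ref 2 -> FAULT, frames=[1,2,-,-] (faults so far: 2)
  step 5: ref 5 -> FAULT, frames=[1,2,5,-] (faults so far: 3)
  step 6: ref 4 -> FAULT, frames=[1,2,5,4] (faults so far: 4)
  step 7: ref 2 -> HIT, frames=[1,2,5,4] (faults so far: 4)
  step 8: ref 5 -> HIT, frames=[1,2,5,4] (faults so far: 4)
  step 9: ref 1 -> HIT, frames=[1,2,5,4] (faults so far: 4)
  step 10: ref 3 -> FAULT, evict 1, frames=[3,2,5,4] (faults so far: 5)
  step 11: ref 3 -> HIT, frames=[3,2,5,4] (faults so far: 5)
  step 12: ref 1 -> FAULT, evict 2, frames=[3,1,5,4] (faults so far: 6)
  step 13: ref 5 -> HIT, frames=[3,1,5,4] (faults so far: 6)
  step 14: ref 5 -> HIT, frames=[3,1,5,4] (faults so far: 6)
  FIFO total faults: 6
--- LRU ---
  step 0: ref 1 -> FAULT, frames=[1,-,-,-] (faults so far: 1)
  step 1: ref 1 -> HIT, frames=[1,-,-,-] (faults so far: 1)
  step 2: ref 1 -> HIT, frames=[1,-,-,-] (faults so far: 1)
  step 3: ref 1 -> HIT, frames=[1,-,-,-] (faults so far: 1)
  step 4: ref 2 -> FAULT, frames=[1,2,-,-] (faults so far: 2)
  step 5: ref 5 -> FAULT, frames=[1,2,5,-] (faults so far: 3)
  step 6: ref 4 -> FAULT, frames=[1,2,5,4] (faults so far: 4)
  step 7: ref 2 -> HIT, frames=[1,2,5,4] (faults so far: 4)
  step 8: ref 5 -> HIT, frames=[1,2,5,4] (faults so far: 4)
  step 9: ref 1 -> HIT, frames=[1,2,5,4] (faults so far: 4)
  step 10: ref 3 -> FAULT, evict 4, frames=[1,2,5,3] (faults so far: 5)
  step 11: ref 3 -> HIT, frames=[1,2,5,3] (faults so far: 5)
  step 12: ref 1 -> HIT, frames=[1,2,5,3] (faults so far: 5)
  step 13: ref 5 -> HIT, frames=[1,2,5,3] (faults so far: 5)
  step 14: ref 5 -> HIT, frames=[1,2,5,3] (faults so far: 5)
  LRU total faults: 5
--- Optimal ---
  step 0: ref 1 -> FAULT, frames=[1,-,-,-] (faults so far: 1)
  step 1: ref 1 -> HIT, frames=[1,-,-,-] (faults so far: 1)
  step 2: ref 1 -> HIT, frames=[1,-,-,-] (faults so far: 1)
  step 3: ref 1 -> HIT, frames=[1,-,-,-] (faults so far: 1)
  step 4: ref 2 -> FAULT, frames=[1,2,-,-] (faults so far: 2)
  step 5: ref 5 -> FAULT, frames=[1,2,5,-] (faults so far: 3)
  step 6: ref 4 -> FAULT, frames=[1,2,5,4] (faults so far: 4)
  step 7: ref 2 -> HIT, frames=[1,2,5,4] (faults so far: 4)
  step 8: ref 5 -> HIT, frames=[1,2,5,4] (faults so far: 4)
  step 9: ref 1 -> HIT, frames=[1,2,5,4] (faults so far: 4)
  step 10: ref 3 -> FAULT, evict 2, frames=[1,3,5,4] (faults so far: 5)
  step 11: ref 3 -> HIT, frames=[1,3,5,4] (faults so far: 5)
  step 12: ref 1 -> HIT, frames=[1,3,5,4] (faults so far: 5)
  step 13: ref 5 -> HIT, frames=[1,3,5,4] (faults so far: 5)
  step 14: ref 5 -> HIT, frames=[1,3,5,4] (faults so far: 5)
  Optimal total faults: 5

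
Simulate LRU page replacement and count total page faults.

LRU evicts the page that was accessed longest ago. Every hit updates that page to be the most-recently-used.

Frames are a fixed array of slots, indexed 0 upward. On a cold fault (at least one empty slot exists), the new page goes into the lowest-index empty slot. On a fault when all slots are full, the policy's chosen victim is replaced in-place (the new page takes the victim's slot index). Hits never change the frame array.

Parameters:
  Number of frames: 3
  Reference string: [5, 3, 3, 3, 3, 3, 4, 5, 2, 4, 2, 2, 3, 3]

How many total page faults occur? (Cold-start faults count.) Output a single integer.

Answer: 5

Derivation:
Step 0: ref 5 → FAULT, frames=[5,-,-]
Step 1: ref 3 → FAULT, frames=[5,3,-]
Step 2: ref 3 → HIT, frames=[5,3,-]
Step 3: ref 3 → HIT, frames=[5,3,-]
Step 4: ref 3 → HIT, frames=[5,3,-]
Step 5: ref 3 → HIT, frames=[5,3,-]
Step 6: ref 4 → FAULT, frames=[5,3,4]
Step 7: ref 5 → HIT, frames=[5,3,4]
Step 8: ref 2 → FAULT (evict 3), frames=[5,2,4]
Step 9: ref 4 → HIT, frames=[5,2,4]
Step 10: ref 2 → HIT, frames=[5,2,4]
Step 11: ref 2 → HIT, frames=[5,2,4]
Step 12: ref 3 → FAULT (evict 5), frames=[3,2,4]
Step 13: ref 3 → HIT, frames=[3,2,4]
Total faults: 5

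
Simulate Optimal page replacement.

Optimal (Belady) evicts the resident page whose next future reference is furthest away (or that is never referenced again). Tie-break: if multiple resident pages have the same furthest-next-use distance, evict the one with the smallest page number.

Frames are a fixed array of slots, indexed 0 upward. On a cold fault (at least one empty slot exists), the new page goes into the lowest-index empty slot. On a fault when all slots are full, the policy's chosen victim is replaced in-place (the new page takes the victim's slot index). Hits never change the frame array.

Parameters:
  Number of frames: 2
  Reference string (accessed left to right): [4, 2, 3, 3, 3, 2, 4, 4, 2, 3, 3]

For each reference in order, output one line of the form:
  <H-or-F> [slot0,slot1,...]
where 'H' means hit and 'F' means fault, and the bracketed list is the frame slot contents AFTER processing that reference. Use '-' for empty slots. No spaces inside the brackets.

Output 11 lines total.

F [4,-]
F [4,2]
F [3,2]
H [3,2]
H [3,2]
H [3,2]
F [4,2]
H [4,2]
H [4,2]
F [4,3]
H [4,3]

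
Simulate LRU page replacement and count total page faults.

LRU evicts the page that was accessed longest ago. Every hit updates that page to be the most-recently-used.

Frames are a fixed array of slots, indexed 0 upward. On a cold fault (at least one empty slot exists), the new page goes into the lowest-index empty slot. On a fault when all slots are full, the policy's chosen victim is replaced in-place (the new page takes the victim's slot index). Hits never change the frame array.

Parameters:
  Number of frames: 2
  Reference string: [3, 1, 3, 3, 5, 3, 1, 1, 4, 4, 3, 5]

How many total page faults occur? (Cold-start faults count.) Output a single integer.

Step 0: ref 3 → FAULT, frames=[3,-]
Step 1: ref 1 → FAULT, frames=[3,1]
Step 2: ref 3 → HIT, frames=[3,1]
Step 3: ref 3 → HIT, frames=[3,1]
Step 4: ref 5 → FAULT (evict 1), frames=[3,5]
Step 5: ref 3 → HIT, frames=[3,5]
Step 6: ref 1 → FAULT (evict 5), frames=[3,1]
Step 7: ref 1 → HIT, frames=[3,1]
Step 8: ref 4 → FAULT (evict 3), frames=[4,1]
Step 9: ref 4 → HIT, frames=[4,1]
Step 10: ref 3 → FAULT (evict 1), frames=[4,3]
Step 11: ref 5 → FAULT (evict 4), frames=[5,3]
Total faults: 7

Answer: 7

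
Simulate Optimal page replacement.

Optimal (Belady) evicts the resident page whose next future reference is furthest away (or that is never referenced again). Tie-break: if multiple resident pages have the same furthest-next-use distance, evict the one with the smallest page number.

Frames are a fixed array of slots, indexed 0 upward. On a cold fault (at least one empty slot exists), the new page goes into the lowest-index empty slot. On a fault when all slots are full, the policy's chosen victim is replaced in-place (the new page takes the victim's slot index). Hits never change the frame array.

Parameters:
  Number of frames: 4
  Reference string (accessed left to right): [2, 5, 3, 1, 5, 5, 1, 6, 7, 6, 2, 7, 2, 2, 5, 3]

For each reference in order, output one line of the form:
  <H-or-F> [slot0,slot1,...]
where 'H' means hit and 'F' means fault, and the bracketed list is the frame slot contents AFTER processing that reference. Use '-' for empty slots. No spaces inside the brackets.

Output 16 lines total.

F [2,-,-,-]
F [2,5,-,-]
F [2,5,3,-]
F [2,5,3,1]
H [2,5,3,1]
H [2,5,3,1]
H [2,5,3,1]
F [2,5,3,6]
F [2,5,7,6]
H [2,5,7,6]
H [2,5,7,6]
H [2,5,7,6]
H [2,5,7,6]
H [2,5,7,6]
H [2,5,7,6]
F [3,5,7,6]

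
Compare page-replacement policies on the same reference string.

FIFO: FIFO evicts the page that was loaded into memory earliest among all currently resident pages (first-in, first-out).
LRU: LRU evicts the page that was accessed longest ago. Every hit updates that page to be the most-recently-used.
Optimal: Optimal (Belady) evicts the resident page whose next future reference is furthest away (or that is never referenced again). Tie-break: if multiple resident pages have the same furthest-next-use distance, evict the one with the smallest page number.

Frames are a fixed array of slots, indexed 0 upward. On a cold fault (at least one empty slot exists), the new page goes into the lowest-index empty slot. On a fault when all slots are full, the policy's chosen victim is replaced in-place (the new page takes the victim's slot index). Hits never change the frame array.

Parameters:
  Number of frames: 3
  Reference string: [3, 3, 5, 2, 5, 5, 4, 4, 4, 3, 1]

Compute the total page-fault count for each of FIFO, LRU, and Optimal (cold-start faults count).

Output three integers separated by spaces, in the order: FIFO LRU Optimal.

--- FIFO ---
  step 0: ref 3 -> FAULT, frames=[3,-,-] (faults so far: 1)
  step 1: ref 3 -> HIT, frames=[3,-,-] (faults so far: 1)
  step 2: ref 5 -> FAULT, frames=[3,5,-] (faults so far: 2)
  step 3: ref 2 -> FAULT, frames=[3,5,2] (faults so far: 3)
  step 4: ref 5 -> HIT, frames=[3,5,2] (faults so far: 3)
  step 5: ref 5 -> HIT, frames=[3,5,2] (faults so far: 3)
  step 6: ref 4 -> FAULT, evict 3, frames=[4,5,2] (faults so far: 4)
  step 7: ref 4 -> HIT, frames=[4,5,2] (faults so far: 4)
  step 8: ref 4 -> HIT, frames=[4,5,2] (faults so far: 4)
  step 9: ref 3 -> FAULT, evict 5, frames=[4,3,2] (faults so far: 5)
  step 10: ref 1 -> FAULT, evict 2, frames=[4,3,1] (faults so far: 6)
  FIFO total faults: 6
--- LRU ---
  step 0: ref 3 -> FAULT, frames=[3,-,-] (faults so far: 1)
  step 1: ref 3 -> HIT, frames=[3,-,-] (faults so far: 1)
  step 2: ref 5 -> FAULT, frames=[3,5,-] (faults so far: 2)
  step 3: ref 2 -> FAULT, frames=[3,5,2] (faults so far: 3)
  step 4: ref 5 -> HIT, frames=[3,5,2] (faults so far: 3)
  step 5: ref 5 -> HIT, frames=[3,5,2] (faults so far: 3)
  step 6: ref 4 -> FAULT, evict 3, frames=[4,5,2] (faults so far: 4)
  step 7: ref 4 -> HIT, frames=[4,5,2] (faults so far: 4)
  step 8: ref 4 -> HIT, frames=[4,5,2] (faults so far: 4)
  step 9: ref 3 -> FAULT, evict 2, frames=[4,5,3] (faults so far: 5)
  step 10: ref 1 -> FAULT, evict 5, frames=[4,1,3] (faults so far: 6)
  LRU total faults: 6
--- Optimal ---
  step 0: ref 3 -> FAULT, frames=[3,-,-] (faults so far: 1)
  step 1: ref 3 -> HIT, frames=[3,-,-] (faults so far: 1)
  step 2: ref 5 -> FAULT, frames=[3,5,-] (faults so far: 2)
  step 3: ref 2 -> FAULT, frames=[3,5,2] (faults so far: 3)
  step 4: ref 5 -> HIT, frames=[3,5,2] (faults so far: 3)
  step 5: ref 5 -> HIT, frames=[3,5,2] (faults so far: 3)
  step 6: ref 4 -> FAULT, evict 2, frames=[3,5,4] (faults so far: 4)
  step 7: ref 4 -> HIT, frames=[3,5,4] (faults so far: 4)
  step 8: ref 4 -> HIT, frames=[3,5,4] (faults so far: 4)
  step 9: ref 3 -> HIT, frames=[3,5,4] (faults so far: 4)
  step 10: ref 1 -> FAULT, evict 3, frames=[1,5,4] (faults so far: 5)
  Optimal total faults: 5

Answer: 6 6 5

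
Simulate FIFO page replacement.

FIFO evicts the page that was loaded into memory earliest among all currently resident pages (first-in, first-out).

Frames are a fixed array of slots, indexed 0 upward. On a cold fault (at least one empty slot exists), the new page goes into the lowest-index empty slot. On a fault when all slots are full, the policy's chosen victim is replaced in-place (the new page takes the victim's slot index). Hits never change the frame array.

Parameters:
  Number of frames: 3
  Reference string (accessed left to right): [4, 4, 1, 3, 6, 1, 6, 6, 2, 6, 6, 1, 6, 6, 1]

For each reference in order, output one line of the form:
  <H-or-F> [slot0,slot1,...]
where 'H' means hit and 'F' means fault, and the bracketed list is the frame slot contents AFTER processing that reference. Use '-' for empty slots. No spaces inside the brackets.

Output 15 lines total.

F [4,-,-]
H [4,-,-]
F [4,1,-]
F [4,1,3]
F [6,1,3]
H [6,1,3]
H [6,1,3]
H [6,1,3]
F [6,2,3]
H [6,2,3]
H [6,2,3]
F [6,2,1]
H [6,2,1]
H [6,2,1]
H [6,2,1]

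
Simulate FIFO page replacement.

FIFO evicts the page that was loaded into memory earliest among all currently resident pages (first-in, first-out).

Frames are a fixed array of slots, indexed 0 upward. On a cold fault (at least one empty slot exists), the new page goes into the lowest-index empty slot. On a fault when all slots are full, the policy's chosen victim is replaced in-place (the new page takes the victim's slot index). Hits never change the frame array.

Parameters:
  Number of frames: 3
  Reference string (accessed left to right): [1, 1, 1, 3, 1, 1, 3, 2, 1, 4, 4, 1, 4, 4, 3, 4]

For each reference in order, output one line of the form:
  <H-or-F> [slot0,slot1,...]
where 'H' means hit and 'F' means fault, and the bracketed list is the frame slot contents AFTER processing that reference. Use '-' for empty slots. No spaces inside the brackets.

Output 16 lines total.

F [1,-,-]
H [1,-,-]
H [1,-,-]
F [1,3,-]
H [1,3,-]
H [1,3,-]
H [1,3,-]
F [1,3,2]
H [1,3,2]
F [4,3,2]
H [4,3,2]
F [4,1,2]
H [4,1,2]
H [4,1,2]
F [4,1,3]
H [4,1,3]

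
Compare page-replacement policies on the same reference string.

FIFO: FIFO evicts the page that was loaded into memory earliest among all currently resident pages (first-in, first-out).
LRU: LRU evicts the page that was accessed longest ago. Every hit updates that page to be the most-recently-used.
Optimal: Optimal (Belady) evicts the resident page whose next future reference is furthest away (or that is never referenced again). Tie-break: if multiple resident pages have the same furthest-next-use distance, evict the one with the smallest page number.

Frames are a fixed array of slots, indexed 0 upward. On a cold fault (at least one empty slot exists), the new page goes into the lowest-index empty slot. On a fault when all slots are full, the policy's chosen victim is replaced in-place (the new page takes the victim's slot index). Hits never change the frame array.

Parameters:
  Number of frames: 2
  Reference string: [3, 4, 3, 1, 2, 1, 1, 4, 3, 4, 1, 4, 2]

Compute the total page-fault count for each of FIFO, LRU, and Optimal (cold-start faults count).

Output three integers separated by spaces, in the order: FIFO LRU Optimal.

--- FIFO ---
  step 0: ref 3 -> FAULT, frames=[3,-] (faults so far: 1)
  step 1: ref 4 -> FAULT, frames=[3,4] (faults so far: 2)
  step 2: ref 3 -> HIT, frames=[3,4] (faults so far: 2)
  step 3: ref 1 -> FAULT, evict 3, frames=[1,4] (faults so far: 3)
  step 4: ref 2 -> FAULT, evict 4, frames=[1,2] (faults so far: 4)
  step 5: ref 1 -> HIT, frames=[1,2] (faults so far: 4)
  step 6: ref 1 -> HIT, frames=[1,2] (faults so far: 4)
  step 7: ref 4 -> FAULT, evict 1, frames=[4,2] (faults so far: 5)
  step 8: ref 3 -> FAULT, evict 2, frames=[4,3] (faults so far: 6)
  step 9: ref 4 -> HIT, frames=[4,3] (faults so far: 6)
  step 10: ref 1 -> FAULT, evict 4, frames=[1,3] (faults so far: 7)
  step 11: ref 4 -> FAULT, evict 3, frames=[1,4] (faults so far: 8)
  step 12: ref 2 -> FAULT, evict 1, frames=[2,4] (faults so far: 9)
  FIFO total faults: 9
--- LRU ---
  step 0: ref 3 -> FAULT, frames=[3,-] (faults so far: 1)
  step 1: ref 4 -> FAULT, frames=[3,4] (faults so far: 2)
  step 2: ref 3 -> HIT, frames=[3,4] (faults so far: 2)
  step 3: ref 1 -> FAULT, evict 4, frames=[3,1] (faults so far: 3)
  step 4: ref 2 -> FAULT, evict 3, frames=[2,1] (faults so far: 4)
  step 5: ref 1 -> HIT, frames=[2,1] (faults so far: 4)
  step 6: ref 1 -> HIT, frames=[2,1] (faults so far: 4)
  step 7: ref 4 -> FAULT, evict 2, frames=[4,1] (faults so far: 5)
  step 8: ref 3 -> FAULT, evict 1, frames=[4,3] (faults so far: 6)
  step 9: ref 4 -> HIT, frames=[4,3] (faults so far: 6)
  step 10: ref 1 -> FAULT, evict 3, frames=[4,1] (faults so far: 7)
  step 11: ref 4 -> HIT, frames=[4,1] (faults so far: 7)
  step 12: ref 2 -> FAULT, evict 1, frames=[4,2] (faults so far: 8)
  LRU total faults: 8
--- Optimal ---
  step 0: ref 3 -> FAULT, frames=[3,-] (faults so far: 1)
  step 1: ref 4 -> FAULT, frames=[3,4] (faults so far: 2)
  step 2: ref 3 -> HIT, frames=[3,4] (faults so far: 2)
  step 3: ref 1 -> FAULT, evict 3, frames=[1,4] (faults so far: 3)
  step 4: ref 2 -> FAULT, evict 4, frames=[1,2] (faults so far: 4)
  step 5: ref 1 -> HIT, frames=[1,2] (faults so far: 4)
  step 6: ref 1 -> HIT, frames=[1,2] (faults so far: 4)
  step 7: ref 4 -> FAULT, evict 2, frames=[1,4] (faults so far: 5)
  step 8: ref 3 -> FAULT, evict 1, frames=[3,4] (faults so far: 6)
  step 9: ref 4 -> HIT, frames=[3,4] (faults so far: 6)
  step 10: ref 1 -> FAULT, evict 3, frames=[1,4] (faults so far: 7)
  step 11: ref 4 -> HIT, frames=[1,4] (faults so far: 7)
  step 12: ref 2 -> FAULT, evict 1, frames=[2,4] (faults so far: 8)
  Optimal total faults: 8

Answer: 9 8 8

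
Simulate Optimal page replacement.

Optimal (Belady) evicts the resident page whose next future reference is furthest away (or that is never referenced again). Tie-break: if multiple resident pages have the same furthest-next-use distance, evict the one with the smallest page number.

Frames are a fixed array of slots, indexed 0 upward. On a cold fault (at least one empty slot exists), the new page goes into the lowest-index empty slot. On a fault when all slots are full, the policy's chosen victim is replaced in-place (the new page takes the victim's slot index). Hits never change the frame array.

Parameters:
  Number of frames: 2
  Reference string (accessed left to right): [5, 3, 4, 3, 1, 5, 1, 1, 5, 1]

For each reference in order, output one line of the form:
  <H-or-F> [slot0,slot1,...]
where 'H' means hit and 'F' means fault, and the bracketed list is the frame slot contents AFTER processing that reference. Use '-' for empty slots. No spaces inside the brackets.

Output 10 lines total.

F [5,-]
F [5,3]
F [4,3]
H [4,3]
F [4,1]
F [5,1]
H [5,1]
H [5,1]
H [5,1]
H [5,1]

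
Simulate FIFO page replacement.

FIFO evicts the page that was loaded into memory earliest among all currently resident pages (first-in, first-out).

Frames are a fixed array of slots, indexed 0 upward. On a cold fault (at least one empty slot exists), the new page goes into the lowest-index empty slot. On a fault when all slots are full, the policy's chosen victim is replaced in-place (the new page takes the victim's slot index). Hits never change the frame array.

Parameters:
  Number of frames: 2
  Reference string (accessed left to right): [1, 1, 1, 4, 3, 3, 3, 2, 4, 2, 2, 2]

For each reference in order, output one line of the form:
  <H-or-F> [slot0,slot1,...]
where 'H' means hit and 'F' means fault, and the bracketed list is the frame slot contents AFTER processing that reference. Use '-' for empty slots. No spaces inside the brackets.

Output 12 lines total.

F [1,-]
H [1,-]
H [1,-]
F [1,4]
F [3,4]
H [3,4]
H [3,4]
F [3,2]
F [4,2]
H [4,2]
H [4,2]
H [4,2]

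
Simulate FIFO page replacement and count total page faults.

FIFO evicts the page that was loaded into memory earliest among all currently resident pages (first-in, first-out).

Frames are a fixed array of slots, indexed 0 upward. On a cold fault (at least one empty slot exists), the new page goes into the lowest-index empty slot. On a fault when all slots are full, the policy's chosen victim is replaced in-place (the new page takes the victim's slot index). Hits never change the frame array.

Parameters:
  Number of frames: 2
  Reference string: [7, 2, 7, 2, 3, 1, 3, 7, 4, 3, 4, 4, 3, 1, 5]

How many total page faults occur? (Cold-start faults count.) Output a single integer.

Answer: 9

Derivation:
Step 0: ref 7 → FAULT, frames=[7,-]
Step 1: ref 2 → FAULT, frames=[7,2]
Step 2: ref 7 → HIT, frames=[7,2]
Step 3: ref 2 → HIT, frames=[7,2]
Step 4: ref 3 → FAULT (evict 7), frames=[3,2]
Step 5: ref 1 → FAULT (evict 2), frames=[3,1]
Step 6: ref 3 → HIT, frames=[3,1]
Step 7: ref 7 → FAULT (evict 3), frames=[7,1]
Step 8: ref 4 → FAULT (evict 1), frames=[7,4]
Step 9: ref 3 → FAULT (evict 7), frames=[3,4]
Step 10: ref 4 → HIT, frames=[3,4]
Step 11: ref 4 → HIT, frames=[3,4]
Step 12: ref 3 → HIT, frames=[3,4]
Step 13: ref 1 → FAULT (evict 4), frames=[3,1]
Step 14: ref 5 → FAULT (evict 3), frames=[5,1]
Total faults: 9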